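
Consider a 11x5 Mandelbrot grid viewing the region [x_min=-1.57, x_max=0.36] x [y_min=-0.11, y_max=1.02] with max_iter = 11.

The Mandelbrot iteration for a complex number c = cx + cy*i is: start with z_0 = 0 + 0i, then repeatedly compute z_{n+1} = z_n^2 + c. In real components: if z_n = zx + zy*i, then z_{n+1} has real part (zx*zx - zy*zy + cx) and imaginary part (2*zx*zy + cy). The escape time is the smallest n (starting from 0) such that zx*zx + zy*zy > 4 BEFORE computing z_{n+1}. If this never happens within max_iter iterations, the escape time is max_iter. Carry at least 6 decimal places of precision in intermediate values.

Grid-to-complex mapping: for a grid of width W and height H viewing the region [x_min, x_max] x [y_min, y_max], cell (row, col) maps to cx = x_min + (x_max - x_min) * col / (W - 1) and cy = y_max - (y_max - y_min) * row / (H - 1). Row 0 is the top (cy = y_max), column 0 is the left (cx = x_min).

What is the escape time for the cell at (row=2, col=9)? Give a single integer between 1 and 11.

z_0 = 0 + 0i, c = 0.1670 + 0.4550i
Iter 1: z = 0.1670 + 0.4550i, |z|^2 = 0.2349
Iter 2: z = -0.0121 + 0.6070i, |z|^2 = 0.3686
Iter 3: z = -0.2013 + 0.4403i, |z|^2 = 0.2343
Iter 4: z = 0.0137 + 0.2778i, |z|^2 = 0.0773
Iter 5: z = 0.0900 + 0.4626i, |z|^2 = 0.2221
Iter 6: z = -0.0389 + 0.5383i, |z|^2 = 0.2913
Iter 7: z = -0.1212 + 0.4131i, |z|^2 = 0.1854
Iter 8: z = 0.0110 + 0.3548i, |z|^2 = 0.1260
Iter 9: z = 0.0412 + 0.4628i, |z|^2 = 0.2159
Iter 10: z = -0.0455 + 0.4932i, |z|^2 = 0.2453

Answer: 11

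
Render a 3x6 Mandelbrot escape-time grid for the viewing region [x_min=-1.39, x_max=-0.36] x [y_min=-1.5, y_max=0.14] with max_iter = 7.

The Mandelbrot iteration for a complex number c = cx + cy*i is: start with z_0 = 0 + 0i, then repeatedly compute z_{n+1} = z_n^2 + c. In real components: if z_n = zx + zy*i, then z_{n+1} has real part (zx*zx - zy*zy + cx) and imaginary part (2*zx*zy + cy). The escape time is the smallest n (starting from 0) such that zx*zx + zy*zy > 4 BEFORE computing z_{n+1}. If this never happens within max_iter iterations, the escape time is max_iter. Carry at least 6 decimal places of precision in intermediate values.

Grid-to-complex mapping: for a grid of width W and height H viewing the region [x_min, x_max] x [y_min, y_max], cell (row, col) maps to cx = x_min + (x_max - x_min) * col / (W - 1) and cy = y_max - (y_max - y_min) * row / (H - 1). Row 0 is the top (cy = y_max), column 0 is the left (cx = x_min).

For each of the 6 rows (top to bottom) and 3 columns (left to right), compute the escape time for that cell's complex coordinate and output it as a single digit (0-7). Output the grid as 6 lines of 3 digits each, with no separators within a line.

(row=0, col=0): c = -1.3900 + 0.1400i → escape time 7
(row=0, col=1): c = -0.8750 + 0.1400i → escape time 7
(row=0, col=2): c = -0.3600 + 0.1400i → escape time 7
(row=1, col=0): c = -1.3900 + -0.1880i → escape time 7
(row=1, col=1): c = -0.8750 + -0.1880i → escape time 7
(row=1, col=2): c = -0.3600 + -0.1880i → escape time 7
(row=2, col=0): c = -1.3900 + -0.5160i → escape time 3
(row=2, col=1): c = -0.8750 + -0.5160i → escape time 5
(row=2, col=2): c = -0.3600 + -0.5160i → escape time 7
(row=3, col=0): c = -1.3900 + -0.8440i → escape time 3
(row=3, col=1): c = -0.8750 + -0.8440i → escape time 4
(row=3, col=2): c = -0.3600 + -0.8440i → escape time 6
(row=4, col=0): c = -1.3900 + -1.1720i → escape time 2
(row=4, col=1): c = -0.8750 + -1.1720i → escape time 3
(row=4, col=2): c = -0.3600 + -1.1720i → escape time 3
(row=5, col=0): c = -1.3900 + -1.5000i → escape time 1
(row=5, col=1): c = -0.8750 + -1.5000i → escape time 2
(row=5, col=2): c = -0.3600 + -1.5000i → escape time 2

Answer: 777
777
357
346
233
122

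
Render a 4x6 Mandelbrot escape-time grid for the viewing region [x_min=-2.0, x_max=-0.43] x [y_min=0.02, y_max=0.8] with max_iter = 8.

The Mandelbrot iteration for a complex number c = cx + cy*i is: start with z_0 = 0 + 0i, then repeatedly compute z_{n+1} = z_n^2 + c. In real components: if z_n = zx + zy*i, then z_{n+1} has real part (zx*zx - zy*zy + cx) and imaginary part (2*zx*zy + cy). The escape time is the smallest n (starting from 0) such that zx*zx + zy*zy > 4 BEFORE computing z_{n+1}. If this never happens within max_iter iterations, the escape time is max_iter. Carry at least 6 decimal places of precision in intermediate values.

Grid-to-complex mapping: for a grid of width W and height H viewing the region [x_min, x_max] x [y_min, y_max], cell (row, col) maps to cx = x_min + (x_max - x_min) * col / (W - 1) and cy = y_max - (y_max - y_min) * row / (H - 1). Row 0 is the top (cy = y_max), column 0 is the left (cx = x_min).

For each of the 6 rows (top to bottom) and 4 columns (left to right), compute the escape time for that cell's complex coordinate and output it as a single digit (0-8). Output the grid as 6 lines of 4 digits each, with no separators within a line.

Answer: 1336
1348
1358
1588
1588
1888

Derivation:
(row=0, col=0): c = -2.0000 + 0.8000i → escape time 1
(row=0, col=1): c = -1.4767 + 0.8000i → escape time 3
(row=0, col=2): c = -0.9533 + 0.8000i → escape time 3
(row=0, col=3): c = -0.4300 + 0.8000i → escape time 6
(row=1, col=0): c = -2.0000 + 0.6440i → escape time 1
(row=1, col=1): c = -1.4767 + 0.6440i → escape time 3
(row=1, col=2): c = -0.9533 + 0.6440i → escape time 4
(row=1, col=3): c = -0.4300 + 0.6440i → escape time 8
(row=2, col=0): c = -2.0000 + 0.4880i → escape time 1
(row=2, col=1): c = -1.4767 + 0.4880i → escape time 3
(row=2, col=2): c = -0.9533 + 0.4880i → escape time 5
(row=2, col=3): c = -0.4300 + 0.4880i → escape time 8
(row=3, col=0): c = -2.0000 + 0.3320i → escape time 1
(row=3, col=1): c = -1.4767 + 0.3320i → escape time 5
(row=3, col=2): c = -0.9533 + 0.3320i → escape time 8
(row=3, col=3): c = -0.4300 + 0.3320i → escape time 8
(row=4, col=0): c = -2.0000 + 0.1760i → escape time 1
(row=4, col=1): c = -1.4767 + 0.1760i → escape time 5
(row=4, col=2): c = -0.9533 + 0.1760i → escape time 8
(row=4, col=3): c = -0.4300 + 0.1760i → escape time 8
(row=5, col=0): c = -2.0000 + 0.0200i → escape time 1
(row=5, col=1): c = -1.4767 + 0.0200i → escape time 8
(row=5, col=2): c = -0.9533 + 0.0200i → escape time 8
(row=5, col=3): c = -0.4300 + 0.0200i → escape time 8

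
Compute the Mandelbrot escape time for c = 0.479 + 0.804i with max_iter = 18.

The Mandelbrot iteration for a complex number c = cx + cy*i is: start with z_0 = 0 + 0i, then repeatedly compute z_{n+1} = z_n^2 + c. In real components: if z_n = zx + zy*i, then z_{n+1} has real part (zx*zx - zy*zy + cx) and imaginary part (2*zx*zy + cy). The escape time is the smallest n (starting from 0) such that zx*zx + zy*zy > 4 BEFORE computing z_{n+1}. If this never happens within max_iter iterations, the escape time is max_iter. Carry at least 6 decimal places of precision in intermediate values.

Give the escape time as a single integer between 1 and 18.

z_0 = 0 + 0i, c = 0.4790 + 0.8040i
Iter 1: z = 0.4790 + 0.8040i, |z|^2 = 0.8759
Iter 2: z = 0.0620 + 1.5742i, |z|^2 = 2.4821
Iter 3: z = -1.9954 + 0.9993i, |z|^2 = 4.9800
Escaped at iteration 3

Answer: 3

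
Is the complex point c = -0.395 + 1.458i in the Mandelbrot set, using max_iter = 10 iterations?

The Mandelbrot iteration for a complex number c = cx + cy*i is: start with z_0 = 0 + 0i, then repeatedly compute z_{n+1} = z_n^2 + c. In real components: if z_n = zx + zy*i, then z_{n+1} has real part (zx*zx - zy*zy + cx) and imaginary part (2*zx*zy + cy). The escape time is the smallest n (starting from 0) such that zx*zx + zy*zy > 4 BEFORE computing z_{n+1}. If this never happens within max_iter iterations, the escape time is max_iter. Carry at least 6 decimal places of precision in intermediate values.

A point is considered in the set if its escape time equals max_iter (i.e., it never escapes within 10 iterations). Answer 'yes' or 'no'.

Answer: no

Derivation:
z_0 = 0 + 0i, c = -0.3950 + 1.4580i
Iter 1: z = -0.3950 + 1.4580i, |z|^2 = 2.2818
Iter 2: z = -2.3647 + 0.3062i, |z|^2 = 5.6857
Escaped at iteration 2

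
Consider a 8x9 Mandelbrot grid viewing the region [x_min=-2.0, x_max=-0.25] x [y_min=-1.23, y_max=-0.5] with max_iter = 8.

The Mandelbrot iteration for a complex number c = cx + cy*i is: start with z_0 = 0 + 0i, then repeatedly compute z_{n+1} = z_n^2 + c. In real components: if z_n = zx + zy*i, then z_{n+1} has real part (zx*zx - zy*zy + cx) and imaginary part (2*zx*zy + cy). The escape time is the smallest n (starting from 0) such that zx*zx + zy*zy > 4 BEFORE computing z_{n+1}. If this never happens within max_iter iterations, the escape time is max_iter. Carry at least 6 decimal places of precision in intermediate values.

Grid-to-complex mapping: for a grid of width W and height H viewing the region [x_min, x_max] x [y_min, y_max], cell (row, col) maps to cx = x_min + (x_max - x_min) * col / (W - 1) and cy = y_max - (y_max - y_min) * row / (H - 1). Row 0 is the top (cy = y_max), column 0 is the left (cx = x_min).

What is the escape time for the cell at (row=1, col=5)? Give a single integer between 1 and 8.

Answer: 6

Derivation:
z_0 = 0 + 0i, c = -0.7500 + -0.5913i
Iter 1: z = -0.7500 + -0.5913i, |z|^2 = 0.9121
Iter 2: z = -0.5371 + 0.2956i, |z|^2 = 0.3758
Iter 3: z = -0.5489 + -0.9088i, |z|^2 = 1.1272
Iter 4: z = -1.2746 + 0.4065i, |z|^2 = 1.7898
Iter 5: z = 0.7093 + -1.6275i, |z|^2 = 3.1518
Iter 6: z = -2.8956 + -2.9000i, |z|^2 = 16.7945
Escaped at iteration 6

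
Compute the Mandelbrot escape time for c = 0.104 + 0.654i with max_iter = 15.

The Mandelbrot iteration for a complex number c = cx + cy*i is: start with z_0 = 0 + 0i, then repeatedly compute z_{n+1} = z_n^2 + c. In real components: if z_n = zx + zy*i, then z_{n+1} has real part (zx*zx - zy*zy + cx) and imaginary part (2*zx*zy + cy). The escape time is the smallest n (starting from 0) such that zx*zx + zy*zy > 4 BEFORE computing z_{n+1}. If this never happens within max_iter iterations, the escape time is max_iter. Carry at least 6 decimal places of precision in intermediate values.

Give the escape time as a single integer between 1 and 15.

Answer: 13

Derivation:
z_0 = 0 + 0i, c = 0.1040 + 0.6540i
Iter 1: z = 0.1040 + 0.6540i, |z|^2 = 0.4385
Iter 2: z = -0.3129 + 0.7900i, |z|^2 = 0.7221
Iter 3: z = -0.4222 + 0.1596i, |z|^2 = 0.2038
Iter 4: z = 0.2568 + 0.5192i, |z|^2 = 0.3355
Iter 5: z = -0.0996 + 0.9207i, |z|^2 = 0.8576
Iter 6: z = -0.7337 + 0.4705i, |z|^2 = 0.7598
Iter 7: z = 0.4210 + -0.0365i, |z|^2 = 0.1786
Iter 8: z = 0.2799 + 0.6233i, |z|^2 = 0.4668
Iter 9: z = -0.2061 + 1.0029i, |z|^2 = 1.0483
Iter 10: z = -0.8593 + 0.2406i, |z|^2 = 0.7963
Iter 11: z = 0.7845 + 0.2406i, |z|^2 = 0.6734
Iter 12: z = 0.6616 + 1.0315i, |z|^2 = 1.5017
Iter 13: z = -0.5221 + 2.0189i, |z|^2 = 4.3486
Escaped at iteration 13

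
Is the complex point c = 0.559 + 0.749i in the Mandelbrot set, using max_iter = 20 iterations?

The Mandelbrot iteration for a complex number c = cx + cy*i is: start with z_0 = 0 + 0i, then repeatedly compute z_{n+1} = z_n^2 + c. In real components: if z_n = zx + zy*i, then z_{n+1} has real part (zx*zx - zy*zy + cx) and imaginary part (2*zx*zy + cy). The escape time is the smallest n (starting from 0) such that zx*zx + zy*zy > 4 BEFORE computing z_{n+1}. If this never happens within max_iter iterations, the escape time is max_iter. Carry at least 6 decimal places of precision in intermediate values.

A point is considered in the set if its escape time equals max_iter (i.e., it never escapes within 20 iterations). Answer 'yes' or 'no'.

Answer: no

Derivation:
z_0 = 0 + 0i, c = 0.5590 + 0.7490i
Iter 1: z = 0.5590 + 0.7490i, |z|^2 = 0.8735
Iter 2: z = 0.3105 + 1.5864i, |z|^2 = 2.6130
Iter 3: z = -1.8612 + 1.7341i, |z|^2 = 6.4711
Escaped at iteration 3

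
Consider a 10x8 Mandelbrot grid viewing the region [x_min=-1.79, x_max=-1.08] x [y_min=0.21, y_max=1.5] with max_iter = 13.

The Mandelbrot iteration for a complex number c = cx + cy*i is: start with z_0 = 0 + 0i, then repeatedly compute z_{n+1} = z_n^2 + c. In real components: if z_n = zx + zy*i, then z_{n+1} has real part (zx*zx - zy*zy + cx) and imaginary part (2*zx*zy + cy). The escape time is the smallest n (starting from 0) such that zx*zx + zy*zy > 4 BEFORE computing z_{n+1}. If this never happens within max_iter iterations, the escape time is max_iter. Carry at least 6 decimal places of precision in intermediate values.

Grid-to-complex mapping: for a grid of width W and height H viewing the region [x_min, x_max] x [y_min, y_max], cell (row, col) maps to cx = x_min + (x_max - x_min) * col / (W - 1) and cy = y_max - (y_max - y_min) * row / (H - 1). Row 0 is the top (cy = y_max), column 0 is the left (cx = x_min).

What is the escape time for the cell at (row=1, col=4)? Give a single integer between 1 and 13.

Answer: 2

Derivation:
z_0 = 0 + 0i, c = -1.4744 + 1.3157i
Iter 1: z = -1.4744 + 1.3157i, |z|^2 = 3.9051
Iter 2: z = -1.0316 + -2.5642i, |z|^2 = 7.6391
Escaped at iteration 2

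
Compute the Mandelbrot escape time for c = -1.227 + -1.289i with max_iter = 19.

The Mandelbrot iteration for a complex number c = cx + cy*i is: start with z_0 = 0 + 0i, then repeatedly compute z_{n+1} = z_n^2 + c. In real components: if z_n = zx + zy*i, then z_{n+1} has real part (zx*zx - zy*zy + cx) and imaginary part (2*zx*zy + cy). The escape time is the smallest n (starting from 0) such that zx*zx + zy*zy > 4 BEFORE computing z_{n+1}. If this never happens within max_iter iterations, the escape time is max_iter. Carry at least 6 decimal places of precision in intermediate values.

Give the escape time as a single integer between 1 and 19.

z_0 = 0 + 0i, c = -1.2270 + -1.2890i
Iter 1: z = -1.2270 + -1.2890i, |z|^2 = 3.1670
Iter 2: z = -1.3830 + 1.8742i, |z|^2 = 5.4253
Escaped at iteration 2

Answer: 2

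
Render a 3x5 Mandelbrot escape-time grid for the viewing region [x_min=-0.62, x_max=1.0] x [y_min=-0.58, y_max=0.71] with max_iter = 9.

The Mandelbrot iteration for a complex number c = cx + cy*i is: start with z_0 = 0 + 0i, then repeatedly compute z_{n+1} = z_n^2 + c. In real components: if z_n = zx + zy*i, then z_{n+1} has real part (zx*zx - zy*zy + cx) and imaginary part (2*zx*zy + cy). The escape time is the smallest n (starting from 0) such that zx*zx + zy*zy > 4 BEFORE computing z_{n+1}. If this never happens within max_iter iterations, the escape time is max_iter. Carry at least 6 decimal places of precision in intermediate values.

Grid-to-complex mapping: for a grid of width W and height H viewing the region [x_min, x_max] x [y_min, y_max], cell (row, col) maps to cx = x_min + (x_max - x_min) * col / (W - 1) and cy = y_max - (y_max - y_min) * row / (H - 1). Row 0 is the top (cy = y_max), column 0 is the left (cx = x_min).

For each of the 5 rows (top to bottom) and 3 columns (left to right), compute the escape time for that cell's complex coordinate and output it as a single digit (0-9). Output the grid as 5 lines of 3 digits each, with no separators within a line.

Answer: 662
992
992
992
992

Derivation:
(row=0, col=0): c = -0.6200 + 0.7100i → escape time 6
(row=0, col=1): c = 0.1900 + 0.7100i → escape time 6
(row=0, col=2): c = 1.0000 + 0.7100i → escape time 2
(row=1, col=0): c = -0.6200 + 0.3875i → escape time 9
(row=1, col=1): c = 0.1900 + 0.3875i → escape time 9
(row=1, col=2): c = 1.0000 + 0.3875i → escape time 2
(row=2, col=0): c = -0.6200 + 0.0650i → escape time 9
(row=2, col=1): c = 0.1900 + 0.0650i → escape time 9
(row=2, col=2): c = 1.0000 + 0.0650i → escape time 2
(row=3, col=0): c = -0.6200 + -0.2575i → escape time 9
(row=3, col=1): c = 0.1900 + -0.2575i → escape time 9
(row=3, col=2): c = 1.0000 + -0.2575i → escape time 2
(row=4, col=0): c = -0.6200 + -0.5800i → escape time 9
(row=4, col=1): c = 0.1900 + -0.5800i → escape time 9
(row=4, col=2): c = 1.0000 + -0.5800i → escape time 2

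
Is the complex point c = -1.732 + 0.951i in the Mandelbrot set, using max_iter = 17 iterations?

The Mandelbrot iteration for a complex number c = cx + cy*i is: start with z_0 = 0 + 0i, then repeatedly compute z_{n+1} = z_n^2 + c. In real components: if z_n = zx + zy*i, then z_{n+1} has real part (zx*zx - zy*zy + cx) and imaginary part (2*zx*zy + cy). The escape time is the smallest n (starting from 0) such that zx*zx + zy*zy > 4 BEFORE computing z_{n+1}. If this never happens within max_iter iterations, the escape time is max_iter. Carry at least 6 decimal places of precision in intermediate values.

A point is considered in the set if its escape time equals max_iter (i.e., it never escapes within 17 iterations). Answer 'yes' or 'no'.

Answer: no

Derivation:
z_0 = 0 + 0i, c = -1.7320 + 0.9510i
Iter 1: z = -1.7320 + 0.9510i, |z|^2 = 3.9042
Iter 2: z = 0.3634 + -2.3433i, |z|^2 = 5.6230
Escaped at iteration 2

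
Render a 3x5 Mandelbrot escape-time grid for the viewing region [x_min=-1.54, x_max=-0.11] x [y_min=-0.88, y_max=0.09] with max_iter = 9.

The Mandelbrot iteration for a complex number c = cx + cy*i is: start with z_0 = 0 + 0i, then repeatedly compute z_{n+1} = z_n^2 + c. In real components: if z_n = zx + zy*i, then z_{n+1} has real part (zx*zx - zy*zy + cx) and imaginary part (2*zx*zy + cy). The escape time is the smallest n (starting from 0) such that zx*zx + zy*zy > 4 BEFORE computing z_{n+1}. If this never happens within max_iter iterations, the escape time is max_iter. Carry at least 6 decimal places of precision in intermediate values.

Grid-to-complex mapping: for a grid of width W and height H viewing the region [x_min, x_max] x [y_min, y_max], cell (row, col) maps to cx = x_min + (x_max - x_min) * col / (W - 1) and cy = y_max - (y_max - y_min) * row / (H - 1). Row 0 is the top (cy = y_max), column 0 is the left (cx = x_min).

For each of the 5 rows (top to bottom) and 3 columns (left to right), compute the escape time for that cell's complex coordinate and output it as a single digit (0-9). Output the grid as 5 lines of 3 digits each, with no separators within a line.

(row=0, col=0): c = -1.5400 + 0.0900i → escape time 7
(row=0, col=1): c = -0.8250 + 0.0900i → escape time 9
(row=0, col=2): c = -0.1100 + 0.0900i → escape time 9
(row=1, col=0): c = -1.5400 + -0.1525i → escape time 5
(row=1, col=1): c = -0.8250 + -0.1525i → escape time 9
(row=1, col=2): c = -0.1100 + -0.1525i → escape time 9
(row=2, col=0): c = -1.5400 + -0.3950i → escape time 4
(row=2, col=1): c = -0.8250 + -0.3950i → escape time 7
(row=2, col=2): c = -0.1100 + -0.3950i → escape time 9
(row=3, col=0): c = -1.5400 + -0.6375i → escape time 3
(row=3, col=1): c = -0.8250 + -0.6375i → escape time 5
(row=3, col=2): c = -0.1100 + -0.6375i → escape time 9
(row=4, col=0): c = -1.5400 + -0.8800i → escape time 3
(row=4, col=1): c = -0.8250 + -0.8800i → escape time 4
(row=4, col=2): c = -0.1100 + -0.8800i → escape time 9

Answer: 799
599
479
359
349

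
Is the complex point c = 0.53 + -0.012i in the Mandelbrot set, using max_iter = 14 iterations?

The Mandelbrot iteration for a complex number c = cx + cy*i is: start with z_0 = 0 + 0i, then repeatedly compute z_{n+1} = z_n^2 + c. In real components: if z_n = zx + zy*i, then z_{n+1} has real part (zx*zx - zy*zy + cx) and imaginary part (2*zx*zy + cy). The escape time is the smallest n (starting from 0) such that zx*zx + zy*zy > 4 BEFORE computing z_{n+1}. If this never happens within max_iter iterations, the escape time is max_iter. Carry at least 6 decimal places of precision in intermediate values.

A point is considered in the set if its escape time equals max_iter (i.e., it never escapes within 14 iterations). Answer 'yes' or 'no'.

Answer: no

Derivation:
z_0 = 0 + 0i, c = 0.5300 + -0.0120i
Iter 1: z = 0.5300 + -0.0120i, |z|^2 = 0.2810
Iter 2: z = 0.8108 + -0.0247i, |z|^2 = 0.6579
Iter 3: z = 1.1867 + -0.0521i, |z|^2 = 1.4110
Iter 4: z = 1.9356 + -0.1356i, |z|^2 = 3.7649
Iter 5: z = 4.2581 + -0.5370i, |z|^2 = 18.4195
Escaped at iteration 5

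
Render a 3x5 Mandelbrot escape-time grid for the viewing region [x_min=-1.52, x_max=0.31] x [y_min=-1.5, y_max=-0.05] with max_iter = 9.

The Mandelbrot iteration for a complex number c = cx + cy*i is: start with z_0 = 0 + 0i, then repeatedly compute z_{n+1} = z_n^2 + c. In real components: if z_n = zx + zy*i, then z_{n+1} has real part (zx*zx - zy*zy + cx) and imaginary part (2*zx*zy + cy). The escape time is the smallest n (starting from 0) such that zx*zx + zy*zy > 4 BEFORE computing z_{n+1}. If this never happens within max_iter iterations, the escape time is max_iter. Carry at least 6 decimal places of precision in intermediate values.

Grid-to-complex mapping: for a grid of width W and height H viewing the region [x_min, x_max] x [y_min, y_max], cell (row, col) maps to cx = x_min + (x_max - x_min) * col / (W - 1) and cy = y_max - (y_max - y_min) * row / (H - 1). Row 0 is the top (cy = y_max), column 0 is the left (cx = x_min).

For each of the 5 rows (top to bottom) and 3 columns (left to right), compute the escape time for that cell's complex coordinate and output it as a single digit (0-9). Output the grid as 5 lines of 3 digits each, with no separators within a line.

(row=0, col=0): c = -1.5200 + -0.0500i → escape time 8
(row=0, col=1): c = -0.6050 + -0.0500i → escape time 9
(row=0, col=2): c = 0.3100 + -0.0500i → escape time 9
(row=1, col=0): c = -1.5200 + -0.4125i → escape time 4
(row=1, col=1): c = -0.6050 + -0.4125i → escape time 9
(row=1, col=2): c = 0.3100 + -0.4125i → escape time 9
(row=2, col=0): c = -1.5200 + -0.7750i → escape time 3
(row=2, col=1): c = -0.6050 + -0.7750i → escape time 5
(row=2, col=2): c = 0.3100 + -0.7750i → escape time 5
(row=3, col=0): c = -1.5200 + -1.1375i → escape time 2
(row=3, col=1): c = -0.6050 + -1.1375i → escape time 3
(row=3, col=2): c = 0.3100 + -1.1375i → escape time 2
(row=4, col=0): c = -1.5200 + -1.5000i → escape time 1
(row=4, col=1): c = -0.6050 + -1.5000i → escape time 2
(row=4, col=2): c = 0.3100 + -1.5000i → escape time 2

Answer: 899
499
355
232
122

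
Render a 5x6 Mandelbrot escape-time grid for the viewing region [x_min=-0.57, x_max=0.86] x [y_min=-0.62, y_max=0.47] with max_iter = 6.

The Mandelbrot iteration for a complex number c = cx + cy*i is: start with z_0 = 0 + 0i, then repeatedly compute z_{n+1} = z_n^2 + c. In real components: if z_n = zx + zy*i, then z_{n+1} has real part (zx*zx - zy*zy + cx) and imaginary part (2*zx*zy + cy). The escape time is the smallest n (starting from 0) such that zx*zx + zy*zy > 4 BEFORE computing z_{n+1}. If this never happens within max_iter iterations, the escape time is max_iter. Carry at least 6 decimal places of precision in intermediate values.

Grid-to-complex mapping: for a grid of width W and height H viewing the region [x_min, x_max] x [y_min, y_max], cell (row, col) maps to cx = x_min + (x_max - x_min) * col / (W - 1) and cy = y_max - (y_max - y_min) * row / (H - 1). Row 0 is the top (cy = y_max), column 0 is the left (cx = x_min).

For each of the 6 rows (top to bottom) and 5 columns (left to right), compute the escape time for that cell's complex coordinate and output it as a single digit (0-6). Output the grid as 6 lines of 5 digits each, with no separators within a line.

(row=0, col=0): c = -0.5700 + 0.4700i → escape time 6
(row=0, col=1): c = -0.2125 + 0.4700i → escape time 6
(row=0, col=2): c = 0.1450 + 0.4700i → escape time 6
(row=0, col=3): c = 0.5025 + 0.4700i → escape time 5
(row=0, col=4): c = 0.8600 + 0.4700i → escape time 3
(row=1, col=0): c = -0.5700 + 0.2520i → escape time 6
(row=1, col=1): c = -0.2125 + 0.2520i → escape time 6
(row=1, col=2): c = 0.1450 + 0.2520i → escape time 6
(row=1, col=3): c = 0.5025 + 0.2520i → escape time 5
(row=1, col=4): c = 0.8600 + 0.2520i → escape time 3
(row=2, col=0): c = -0.5700 + 0.0340i → escape time 6
(row=2, col=1): c = -0.2125 + 0.0340i → escape time 6
(row=2, col=2): c = 0.1450 + 0.0340i → escape time 6
(row=2, col=3): c = 0.5025 + 0.0340i → escape time 5
(row=2, col=4): c = 0.8600 + 0.0340i → escape time 3
(row=3, col=0): c = -0.5700 + -0.1840i → escape time 6
(row=3, col=1): c = -0.2125 + -0.1840i → escape time 6
(row=3, col=2): c = 0.1450 + -0.1840i → escape time 6
(row=3, col=3): c = 0.5025 + -0.1840i → escape time 5
(row=3, col=4): c = 0.8600 + -0.1840i → escape time 3
(row=4, col=0): c = -0.5700 + -0.4020i → escape time 6
(row=4, col=1): c = -0.2125 + -0.4020i → escape time 6
(row=4, col=2): c = 0.1450 + -0.4020i → escape time 6
(row=4, col=3): c = 0.5025 + -0.4020i → escape time 5
(row=4, col=4): c = 0.8600 + -0.4020i → escape time 3
(row=5, col=0): c = -0.5700 + -0.6200i → escape time 6
(row=5, col=1): c = -0.2125 + -0.6200i → escape time 6
(row=5, col=2): c = 0.1450 + -0.6200i → escape time 6
(row=5, col=3): c = 0.5025 + -0.6200i → escape time 4
(row=5, col=4): c = 0.8600 + -0.6200i → escape time 2

Answer: 66653
66653
66653
66653
66653
66642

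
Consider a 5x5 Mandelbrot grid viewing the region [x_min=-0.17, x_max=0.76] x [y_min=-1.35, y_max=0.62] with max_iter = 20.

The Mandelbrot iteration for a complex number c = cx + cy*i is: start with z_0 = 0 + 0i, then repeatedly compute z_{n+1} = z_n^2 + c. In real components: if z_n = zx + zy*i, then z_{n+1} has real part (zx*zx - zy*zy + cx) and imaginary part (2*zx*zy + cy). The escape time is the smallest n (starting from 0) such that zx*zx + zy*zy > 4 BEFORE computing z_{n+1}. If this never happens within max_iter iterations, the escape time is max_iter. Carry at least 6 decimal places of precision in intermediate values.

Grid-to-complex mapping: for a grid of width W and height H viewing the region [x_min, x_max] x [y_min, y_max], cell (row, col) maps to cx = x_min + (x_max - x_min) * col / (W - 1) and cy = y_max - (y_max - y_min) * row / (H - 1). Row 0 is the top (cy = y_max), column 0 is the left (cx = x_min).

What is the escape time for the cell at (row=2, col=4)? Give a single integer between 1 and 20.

Answer: 3

Derivation:
z_0 = 0 + 0i, c = 0.7600 + -0.3650i
Iter 1: z = 0.7600 + -0.3650i, |z|^2 = 0.7108
Iter 2: z = 1.2044 + -0.9198i, |z|^2 = 2.2966
Iter 3: z = 1.3645 + -2.5806i, |z|^2 = 8.5212
Escaped at iteration 3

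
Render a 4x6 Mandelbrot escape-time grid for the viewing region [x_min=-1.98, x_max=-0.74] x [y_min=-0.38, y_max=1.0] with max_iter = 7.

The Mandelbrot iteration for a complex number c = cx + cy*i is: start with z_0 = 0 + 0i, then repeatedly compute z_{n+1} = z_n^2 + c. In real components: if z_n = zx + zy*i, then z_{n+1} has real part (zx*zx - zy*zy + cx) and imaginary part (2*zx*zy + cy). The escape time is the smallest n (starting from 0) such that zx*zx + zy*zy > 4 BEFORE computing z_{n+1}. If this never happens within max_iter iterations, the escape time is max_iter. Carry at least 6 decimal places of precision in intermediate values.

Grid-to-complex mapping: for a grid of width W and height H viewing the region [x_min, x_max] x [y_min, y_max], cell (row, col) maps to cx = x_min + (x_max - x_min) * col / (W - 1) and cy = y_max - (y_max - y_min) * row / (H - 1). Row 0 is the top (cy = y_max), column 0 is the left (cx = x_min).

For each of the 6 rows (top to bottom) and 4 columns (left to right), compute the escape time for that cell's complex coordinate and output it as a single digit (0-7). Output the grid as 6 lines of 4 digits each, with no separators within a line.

(row=0, col=0): c = -1.9800 + 1.0000i → escape time 1
(row=0, col=1): c = -1.5667 + 1.0000i → escape time 2
(row=0, col=2): c = -1.1533 + 1.0000i → escape time 3
(row=0, col=3): c = -0.7400 + 1.0000i → escape time 3
(row=1, col=0): c = -1.9800 + 0.7240i → escape time 1
(row=1, col=1): c = -1.5667 + 0.7240i → escape time 3
(row=1, col=2): c = -1.1533 + 0.7240i → escape time 3
(row=1, col=3): c = -0.7400 + 0.7240i → escape time 4
(row=2, col=0): c = -1.9800 + 0.4480i → escape time 1
(row=2, col=1): c = -1.5667 + 0.4480i → escape time 3
(row=2, col=2): c = -1.1533 + 0.4480i → escape time 6
(row=2, col=3): c = -0.7400 + 0.4480i → escape time 7
(row=3, col=0): c = -1.9800 + 0.1720i → escape time 3
(row=3, col=1): c = -1.5667 + 0.1720i → escape time 5
(row=3, col=2): c = -1.1533 + 0.1720i → escape time 7
(row=3, col=3): c = -0.7400 + 0.1720i → escape time 7
(row=4, col=0): c = -1.9800 + -0.1040i → escape time 4
(row=4, col=1): c = -1.5667 + -0.1040i → escape time 6
(row=4, col=2): c = -1.1533 + -0.1040i → escape time 7
(row=4, col=3): c = -0.7400 + -0.1040i → escape time 7
(row=5, col=0): c = -1.9800 + -0.3800i → escape time 1
(row=5, col=1): c = -1.5667 + -0.3800i → escape time 4
(row=5, col=2): c = -1.1533 + -0.3800i → escape time 7
(row=5, col=3): c = -0.7400 + -0.3800i → escape time 7

Answer: 1233
1334
1367
3577
4677
1477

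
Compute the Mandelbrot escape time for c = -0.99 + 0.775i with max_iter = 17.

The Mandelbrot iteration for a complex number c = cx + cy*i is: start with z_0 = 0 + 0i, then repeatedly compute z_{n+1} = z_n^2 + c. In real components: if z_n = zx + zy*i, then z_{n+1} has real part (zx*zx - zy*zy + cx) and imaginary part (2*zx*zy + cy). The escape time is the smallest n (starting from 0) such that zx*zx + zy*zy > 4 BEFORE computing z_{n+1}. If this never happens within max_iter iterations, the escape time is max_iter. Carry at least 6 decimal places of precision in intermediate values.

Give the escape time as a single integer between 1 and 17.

z_0 = 0 + 0i, c = -0.9900 + 0.7750i
Iter 1: z = -0.9900 + 0.7750i, |z|^2 = 1.5807
Iter 2: z = -0.6105 + -0.7595i, |z|^2 = 0.9496
Iter 3: z = -1.1941 + 1.7024i, |z|^2 = 4.3240
Escaped at iteration 3

Answer: 3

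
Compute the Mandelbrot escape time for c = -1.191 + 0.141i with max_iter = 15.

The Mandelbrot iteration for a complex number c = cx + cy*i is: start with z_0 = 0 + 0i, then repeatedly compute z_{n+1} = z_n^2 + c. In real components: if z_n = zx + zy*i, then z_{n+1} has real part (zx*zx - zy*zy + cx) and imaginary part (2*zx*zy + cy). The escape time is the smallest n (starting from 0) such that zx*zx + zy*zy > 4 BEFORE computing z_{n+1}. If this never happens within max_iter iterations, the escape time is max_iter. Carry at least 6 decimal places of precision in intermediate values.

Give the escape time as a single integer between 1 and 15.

z_0 = 0 + 0i, c = -1.1910 + 0.1410i
Iter 1: z = -1.1910 + 0.1410i, |z|^2 = 1.4384
Iter 2: z = 0.2076 + -0.1949i, |z|^2 = 0.0811
Iter 3: z = -1.1859 + 0.0601i, |z|^2 = 1.4099
Iter 4: z = 0.2117 + -0.0015i, |z|^2 = 0.0448
Iter 5: z = -1.1462 + 0.1404i, |z|^2 = 1.3335
Iter 6: z = 0.1031 + -0.1807i, |z|^2 = 0.0433
Iter 7: z = -1.2130 + 0.1037i, |z|^2 = 1.4822
Iter 8: z = 0.2697 + -0.1107i, |z|^2 = 0.0850
Iter 9: z = -1.1305 + 0.0813i, |z|^2 = 1.2846
Iter 10: z = 0.0804 + -0.0428i, |z|^2 = 0.0083
Iter 11: z = -1.1864 + 0.1341i, |z|^2 = 1.4254
Iter 12: z = 0.1985 + -0.1772i, |z|^2 = 0.0708
Iter 13: z = -1.1830 + 0.0707i, |z|^2 = 1.4045
Iter 14: z = 0.2035 + -0.0262i, |z|^2 = 0.0421

Answer: 15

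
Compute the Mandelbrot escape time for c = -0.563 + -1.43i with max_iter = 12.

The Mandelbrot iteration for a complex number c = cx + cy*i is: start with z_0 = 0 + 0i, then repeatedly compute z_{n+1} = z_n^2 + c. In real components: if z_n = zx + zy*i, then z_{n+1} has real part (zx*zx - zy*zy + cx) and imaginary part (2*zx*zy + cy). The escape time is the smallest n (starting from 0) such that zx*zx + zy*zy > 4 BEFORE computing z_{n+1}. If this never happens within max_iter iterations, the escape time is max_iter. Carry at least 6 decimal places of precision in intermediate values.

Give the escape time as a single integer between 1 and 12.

Answer: 2

Derivation:
z_0 = 0 + 0i, c = -0.5630 + -1.4300i
Iter 1: z = -0.5630 + -1.4300i, |z|^2 = 2.3619
Iter 2: z = -2.2909 + 0.1802i, |z|^2 = 5.2808
Escaped at iteration 2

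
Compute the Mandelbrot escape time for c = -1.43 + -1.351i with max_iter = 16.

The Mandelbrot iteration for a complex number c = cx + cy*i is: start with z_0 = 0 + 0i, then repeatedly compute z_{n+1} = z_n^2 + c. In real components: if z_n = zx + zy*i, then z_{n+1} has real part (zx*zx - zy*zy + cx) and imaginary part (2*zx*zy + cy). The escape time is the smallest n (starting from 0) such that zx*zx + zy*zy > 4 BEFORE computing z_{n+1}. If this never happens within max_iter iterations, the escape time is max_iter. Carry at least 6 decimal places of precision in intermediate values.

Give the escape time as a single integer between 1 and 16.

Answer: 2

Derivation:
z_0 = 0 + 0i, c = -1.4300 + -1.3510i
Iter 1: z = -1.4300 + -1.3510i, |z|^2 = 3.8701
Iter 2: z = -1.2103 + 2.5129i, |z|^2 = 7.7793
Escaped at iteration 2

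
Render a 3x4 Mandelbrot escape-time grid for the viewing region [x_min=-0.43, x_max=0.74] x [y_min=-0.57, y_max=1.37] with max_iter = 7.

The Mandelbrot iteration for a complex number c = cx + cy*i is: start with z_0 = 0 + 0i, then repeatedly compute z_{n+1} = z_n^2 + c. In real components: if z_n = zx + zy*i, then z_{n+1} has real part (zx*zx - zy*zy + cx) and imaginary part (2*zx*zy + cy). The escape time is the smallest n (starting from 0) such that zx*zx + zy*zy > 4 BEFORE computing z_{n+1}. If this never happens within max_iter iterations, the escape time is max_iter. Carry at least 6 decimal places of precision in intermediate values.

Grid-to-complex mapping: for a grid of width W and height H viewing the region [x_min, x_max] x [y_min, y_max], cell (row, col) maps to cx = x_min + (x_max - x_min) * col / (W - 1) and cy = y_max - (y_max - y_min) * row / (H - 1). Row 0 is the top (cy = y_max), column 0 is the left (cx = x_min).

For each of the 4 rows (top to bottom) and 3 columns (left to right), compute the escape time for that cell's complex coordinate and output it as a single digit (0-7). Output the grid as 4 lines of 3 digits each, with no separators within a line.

Answer: 222
763
773
773

Derivation:
(row=0, col=0): c = -0.4300 + 1.3700i → escape time 2
(row=0, col=1): c = 0.1550 + 1.3700i → escape time 2
(row=0, col=2): c = 0.7400 + 1.3700i → escape time 2
(row=1, col=0): c = -0.4300 + 0.7233i → escape time 7
(row=1, col=1): c = 0.1550 + 0.7233i → escape time 6
(row=1, col=2): c = 0.7400 + 0.7233i → escape time 3
(row=2, col=0): c = -0.4300 + 0.0767i → escape time 7
(row=2, col=1): c = 0.1550 + 0.0767i → escape time 7
(row=2, col=2): c = 0.7400 + 0.0767i → escape time 3
(row=3, col=0): c = -0.4300 + -0.5700i → escape time 7
(row=3, col=1): c = 0.1550 + -0.5700i → escape time 7
(row=3, col=2): c = 0.7400 + -0.5700i → escape time 3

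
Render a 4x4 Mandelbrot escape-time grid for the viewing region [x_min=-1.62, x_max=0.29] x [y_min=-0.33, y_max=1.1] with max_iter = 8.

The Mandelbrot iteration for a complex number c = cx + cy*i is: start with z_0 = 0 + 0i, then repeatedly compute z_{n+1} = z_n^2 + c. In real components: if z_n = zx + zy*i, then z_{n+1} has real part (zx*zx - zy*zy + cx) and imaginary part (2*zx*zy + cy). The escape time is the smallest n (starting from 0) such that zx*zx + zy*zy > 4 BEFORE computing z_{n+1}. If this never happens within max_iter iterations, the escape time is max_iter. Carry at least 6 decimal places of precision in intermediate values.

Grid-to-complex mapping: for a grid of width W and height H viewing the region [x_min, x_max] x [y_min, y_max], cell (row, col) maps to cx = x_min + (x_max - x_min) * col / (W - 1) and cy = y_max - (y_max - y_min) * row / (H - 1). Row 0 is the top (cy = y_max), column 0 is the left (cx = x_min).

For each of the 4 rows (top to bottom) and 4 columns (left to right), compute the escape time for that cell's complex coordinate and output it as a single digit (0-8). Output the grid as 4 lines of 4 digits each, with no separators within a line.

(row=0, col=0): c = -1.6200 + 1.1000i → escape time 2
(row=0, col=1): c = -0.9833 + 1.1000i → escape time 3
(row=0, col=2): c = -0.3467 + 1.1000i → escape time 4
(row=0, col=3): c = 0.2900 + 1.1000i → escape time 3
(row=1, col=0): c = -1.6200 + 0.6233i → escape time 3
(row=1, col=1): c = -0.9833 + 0.6233i → escape time 4
(row=1, col=2): c = -0.3467 + 0.6233i → escape time 8
(row=1, col=3): c = 0.2900 + 0.6233i → escape time 8
(row=2, col=0): c = -1.6200 + 0.1467i → escape time 5
(row=2, col=1): c = -0.9833 + 0.1467i → escape time 8
(row=2, col=2): c = -0.3467 + 0.1467i → escape time 8
(row=2, col=3): c = 0.2900 + 0.1467i → escape time 8
(row=3, col=0): c = -1.6200 + -0.3300i → escape time 4
(row=3, col=1): c = -0.9833 + -0.3300i → escape time 8
(row=3, col=2): c = -0.3467 + -0.3300i → escape time 8
(row=3, col=3): c = 0.2900 + -0.3300i → escape time 8

Answer: 2343
3488
5888
4888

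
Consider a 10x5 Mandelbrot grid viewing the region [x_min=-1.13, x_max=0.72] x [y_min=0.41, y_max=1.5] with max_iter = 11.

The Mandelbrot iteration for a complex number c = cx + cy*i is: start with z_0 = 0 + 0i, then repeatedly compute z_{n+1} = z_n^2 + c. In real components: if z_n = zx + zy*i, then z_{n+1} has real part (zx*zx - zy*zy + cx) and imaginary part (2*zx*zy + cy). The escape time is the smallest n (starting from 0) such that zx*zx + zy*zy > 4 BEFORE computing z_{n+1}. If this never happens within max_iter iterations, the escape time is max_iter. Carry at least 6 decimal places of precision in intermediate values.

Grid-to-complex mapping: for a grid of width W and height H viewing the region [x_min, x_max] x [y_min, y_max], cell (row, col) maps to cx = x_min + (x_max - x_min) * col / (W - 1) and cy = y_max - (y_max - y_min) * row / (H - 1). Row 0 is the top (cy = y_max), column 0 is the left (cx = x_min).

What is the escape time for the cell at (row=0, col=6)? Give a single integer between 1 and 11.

z_0 = 0 + 0i, c = 0.1033 + 1.5000i
Iter 1: z = 0.1033 + 1.5000i, |z|^2 = 2.2607
Iter 2: z = -2.1360 + 1.8100i, |z|^2 = 7.8385
Escaped at iteration 2

Answer: 2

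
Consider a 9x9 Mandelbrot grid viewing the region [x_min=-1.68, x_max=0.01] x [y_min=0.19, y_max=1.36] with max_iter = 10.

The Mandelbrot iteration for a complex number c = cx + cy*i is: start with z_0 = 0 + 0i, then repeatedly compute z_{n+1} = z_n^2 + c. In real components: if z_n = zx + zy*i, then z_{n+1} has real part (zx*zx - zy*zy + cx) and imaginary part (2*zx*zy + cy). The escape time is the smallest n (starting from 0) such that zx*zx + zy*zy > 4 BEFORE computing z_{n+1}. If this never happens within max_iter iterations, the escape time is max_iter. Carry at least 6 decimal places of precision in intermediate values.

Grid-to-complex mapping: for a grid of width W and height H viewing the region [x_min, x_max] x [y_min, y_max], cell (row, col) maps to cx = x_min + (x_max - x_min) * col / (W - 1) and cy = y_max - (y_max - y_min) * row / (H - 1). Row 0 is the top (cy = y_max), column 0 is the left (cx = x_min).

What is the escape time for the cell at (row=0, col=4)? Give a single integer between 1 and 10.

z_0 = 0 + 0i, c = -0.8350 + 1.3600i
Iter 1: z = -0.8350 + 1.3600i, |z|^2 = 2.5468
Iter 2: z = -1.9874 + -0.9112i, |z|^2 = 4.7799
Escaped at iteration 2

Answer: 2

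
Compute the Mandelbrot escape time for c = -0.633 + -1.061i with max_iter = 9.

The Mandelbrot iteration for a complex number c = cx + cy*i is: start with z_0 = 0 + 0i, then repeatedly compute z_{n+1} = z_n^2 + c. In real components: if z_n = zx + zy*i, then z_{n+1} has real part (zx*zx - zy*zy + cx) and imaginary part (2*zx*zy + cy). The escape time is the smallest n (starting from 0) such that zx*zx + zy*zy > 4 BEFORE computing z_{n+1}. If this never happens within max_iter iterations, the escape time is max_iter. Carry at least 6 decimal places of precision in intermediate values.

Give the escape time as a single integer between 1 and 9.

z_0 = 0 + 0i, c = -0.6330 + -1.0610i
Iter 1: z = -0.6330 + -1.0610i, |z|^2 = 1.5264
Iter 2: z = -1.3580 + 0.2822i, |z|^2 = 1.9239
Iter 3: z = 1.1316 + -1.8275i, |z|^2 = 4.6204
Escaped at iteration 3

Answer: 3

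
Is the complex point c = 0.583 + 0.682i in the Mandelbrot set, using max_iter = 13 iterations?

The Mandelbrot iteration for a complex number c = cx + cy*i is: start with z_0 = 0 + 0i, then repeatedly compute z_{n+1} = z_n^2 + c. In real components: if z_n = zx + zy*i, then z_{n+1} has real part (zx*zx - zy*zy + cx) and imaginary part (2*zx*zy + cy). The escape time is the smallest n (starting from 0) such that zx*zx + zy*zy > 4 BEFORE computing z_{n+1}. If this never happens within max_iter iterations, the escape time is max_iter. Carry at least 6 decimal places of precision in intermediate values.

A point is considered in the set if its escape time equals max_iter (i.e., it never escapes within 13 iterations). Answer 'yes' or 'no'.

z_0 = 0 + 0i, c = 0.5830 + 0.6820i
Iter 1: z = 0.5830 + 0.6820i, |z|^2 = 0.8050
Iter 2: z = 0.4578 + 1.4772i, |z|^2 = 2.3917
Iter 3: z = -1.3896 + 2.0344i, |z|^2 = 6.0699
Escaped at iteration 3

Answer: no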